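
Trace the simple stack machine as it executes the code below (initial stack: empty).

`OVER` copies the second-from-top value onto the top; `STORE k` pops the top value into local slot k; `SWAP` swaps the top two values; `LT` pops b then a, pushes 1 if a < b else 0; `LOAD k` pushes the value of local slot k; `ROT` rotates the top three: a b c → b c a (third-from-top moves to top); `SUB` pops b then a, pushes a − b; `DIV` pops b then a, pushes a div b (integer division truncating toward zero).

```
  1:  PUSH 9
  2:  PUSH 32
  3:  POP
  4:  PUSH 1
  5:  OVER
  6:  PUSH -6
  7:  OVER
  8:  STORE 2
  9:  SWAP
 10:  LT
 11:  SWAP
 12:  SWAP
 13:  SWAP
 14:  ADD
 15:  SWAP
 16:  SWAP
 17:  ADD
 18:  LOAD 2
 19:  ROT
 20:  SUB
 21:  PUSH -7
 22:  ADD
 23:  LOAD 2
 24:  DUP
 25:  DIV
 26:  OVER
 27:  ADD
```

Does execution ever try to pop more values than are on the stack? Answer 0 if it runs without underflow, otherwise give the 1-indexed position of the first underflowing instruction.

19

PUSH 9   [9]
PUSH 32  [9, 32]
POP      [9]
PUSH 1   [9, 1]
OVER     [9, 1, 9]
PUSH -6  [9, 1, 9, -6]
OVER     [9, 1, 9, -6, 9]
STORE 2  [9, 1, 9, -6]
SWAP     [9, 1, -6, 9]
LT       [9, 1, 1]
SWAP     [9, 1, 1]
SWAP     [9, 1, 1]
SWAP     [9, 1, 1]
ADD      [9, 2]
SWAP     [2, 9]
SWAP     [9, 2]
ADD      [11]
LOAD 2   [11, 9]
ROT  — needs 3 operands, stack has 2 → underflow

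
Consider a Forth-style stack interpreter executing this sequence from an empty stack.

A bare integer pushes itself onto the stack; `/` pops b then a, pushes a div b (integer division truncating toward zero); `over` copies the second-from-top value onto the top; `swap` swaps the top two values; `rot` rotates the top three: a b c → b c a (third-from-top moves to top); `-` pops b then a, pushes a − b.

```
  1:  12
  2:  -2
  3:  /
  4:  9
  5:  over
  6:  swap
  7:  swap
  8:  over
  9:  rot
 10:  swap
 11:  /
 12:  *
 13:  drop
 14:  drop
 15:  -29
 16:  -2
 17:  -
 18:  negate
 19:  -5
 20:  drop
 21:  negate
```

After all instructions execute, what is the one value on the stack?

12     : 12
-2     : 12 -2
/      : -6
9      : -6 9
over   : -6 9 -6
swap   : -6 -6 9
swap   : -6 9 -6
over   : -6 9 -6 9
rot    : -6 -6 9 9
swap   : -6 -6 9 9
/      : -6 -6 1
*      : -6 -6
drop   : -6
drop   : (empty)
-29    : -29
-2     : -29 -2
-      : -27
negate : 27
-5     : 27 -5
drop   : 27
negate : -27

-27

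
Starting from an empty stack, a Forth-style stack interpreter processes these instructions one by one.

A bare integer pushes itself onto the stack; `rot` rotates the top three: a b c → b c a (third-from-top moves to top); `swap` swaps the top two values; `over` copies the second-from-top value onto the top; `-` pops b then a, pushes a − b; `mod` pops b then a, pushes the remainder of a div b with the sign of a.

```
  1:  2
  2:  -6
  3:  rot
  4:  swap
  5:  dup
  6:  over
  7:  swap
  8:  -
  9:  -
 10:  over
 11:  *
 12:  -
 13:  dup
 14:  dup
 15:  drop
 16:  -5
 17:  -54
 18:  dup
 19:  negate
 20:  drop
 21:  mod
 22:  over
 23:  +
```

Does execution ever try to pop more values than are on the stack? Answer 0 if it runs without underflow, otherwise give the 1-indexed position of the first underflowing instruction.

3

2  : 2
-6 : 2 -6
rot  — needs 3 operands, stack has 2 → underflow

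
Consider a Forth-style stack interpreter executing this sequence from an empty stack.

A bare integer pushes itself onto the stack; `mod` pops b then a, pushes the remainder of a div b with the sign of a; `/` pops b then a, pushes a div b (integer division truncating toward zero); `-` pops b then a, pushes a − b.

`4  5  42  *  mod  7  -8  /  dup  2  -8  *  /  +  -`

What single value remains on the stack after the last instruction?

4    4
5    4 5
42   4 5 42
*    4 210
mod  4
7    4 7
-8   4 7 -8
/    4 0
dup  4 0 0
2    4 0 0 2
-8   4 0 0 2 -8
*    4 0 0 -16
/    4 0 0
+    4 0
-    4

4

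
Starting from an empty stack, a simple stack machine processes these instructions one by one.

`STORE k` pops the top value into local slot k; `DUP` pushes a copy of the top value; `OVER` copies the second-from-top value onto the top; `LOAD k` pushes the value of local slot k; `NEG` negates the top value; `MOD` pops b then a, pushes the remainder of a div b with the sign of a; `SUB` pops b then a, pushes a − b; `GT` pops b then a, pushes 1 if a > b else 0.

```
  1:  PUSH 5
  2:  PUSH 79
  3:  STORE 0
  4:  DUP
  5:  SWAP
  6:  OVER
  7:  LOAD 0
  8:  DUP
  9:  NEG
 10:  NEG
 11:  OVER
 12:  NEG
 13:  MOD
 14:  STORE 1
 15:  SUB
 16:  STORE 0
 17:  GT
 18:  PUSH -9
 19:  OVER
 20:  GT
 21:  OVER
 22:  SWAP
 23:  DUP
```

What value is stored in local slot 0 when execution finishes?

PUSH 5  -> [5]
PUSH 79 -> [5, 79]
STORE 0 -> [5]
DUP     -> [5, 5]
SWAP    -> [5, 5]
OVER    -> [5, 5, 5]
LOAD 0  -> [5, 5, 5, 79]
DUP     -> [5, 5, 5, 79, 79]
NEG     -> [5, 5, 5, 79, -79]
NEG     -> [5, 5, 5, 79, 79]
OVER    -> [5, 5, 5, 79, 79, 79]
NEG     -> [5, 5, 5, 79, 79, -79]
MOD     -> [5, 5, 5, 79, 0]
STORE 1 -> [5, 5, 5, 79]
SUB     -> [5, 5, -74]
STORE 0 -> [5, 5]
GT      -> [0]
PUSH -9 -> [0, -9]
OVER    -> [0, -9, 0]
GT      -> [0, 0]
OVER    -> [0, 0, 0]
SWAP    -> [0, 0, 0]
DUP     -> [0, 0, 0, 0]

-74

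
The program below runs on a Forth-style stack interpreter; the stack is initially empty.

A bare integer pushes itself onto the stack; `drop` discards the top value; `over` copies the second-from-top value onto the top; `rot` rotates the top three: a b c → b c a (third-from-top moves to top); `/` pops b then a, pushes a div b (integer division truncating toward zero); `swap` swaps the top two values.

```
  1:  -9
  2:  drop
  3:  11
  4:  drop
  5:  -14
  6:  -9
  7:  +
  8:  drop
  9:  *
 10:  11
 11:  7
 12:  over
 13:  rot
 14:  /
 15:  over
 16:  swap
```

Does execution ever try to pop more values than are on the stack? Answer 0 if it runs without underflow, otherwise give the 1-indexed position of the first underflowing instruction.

9

-9   → -9
drop → (empty)
11   → 11
drop → (empty)
-14  → -14
-9   → -14 -9
+    → -23
drop → (empty)
*  — needs 2 operands, stack has 0 → underflow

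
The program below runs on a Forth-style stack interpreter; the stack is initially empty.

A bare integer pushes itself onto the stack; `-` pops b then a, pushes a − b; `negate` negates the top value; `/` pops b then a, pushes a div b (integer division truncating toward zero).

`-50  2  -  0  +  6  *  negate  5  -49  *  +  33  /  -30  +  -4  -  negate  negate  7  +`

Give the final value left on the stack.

-50     -50
2       -50 2
-       -52
0       -52 0
+       -52
6       -52 6
*       -312
negate  312
5       312 5
-49     312 5 -49
*       312 -245
+       67
33      67 33
/       2
-30     2 -30
+       -28
-4      -28 -4
-       -24
negate  24
negate  -24
7       -24 7
+       -17

-17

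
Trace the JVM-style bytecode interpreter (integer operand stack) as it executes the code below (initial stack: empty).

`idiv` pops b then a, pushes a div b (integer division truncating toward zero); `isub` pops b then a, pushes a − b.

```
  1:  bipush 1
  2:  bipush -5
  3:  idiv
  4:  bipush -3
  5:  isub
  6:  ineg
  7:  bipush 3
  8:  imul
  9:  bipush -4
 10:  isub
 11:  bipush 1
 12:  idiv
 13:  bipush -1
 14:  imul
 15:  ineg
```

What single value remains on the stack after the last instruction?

bipush 1  : 1
bipush -5 : 1 -5
idiv      : 0
bipush -3 : 0 -3
isub      : 3
ineg      : -3
bipush 3  : -3 3
imul      : -9
bipush -4 : -9 -4
isub      : -5
bipush 1  : -5 1
idiv      : -5
bipush -1 : -5 -1
imul      : 5
ineg      : -5

-5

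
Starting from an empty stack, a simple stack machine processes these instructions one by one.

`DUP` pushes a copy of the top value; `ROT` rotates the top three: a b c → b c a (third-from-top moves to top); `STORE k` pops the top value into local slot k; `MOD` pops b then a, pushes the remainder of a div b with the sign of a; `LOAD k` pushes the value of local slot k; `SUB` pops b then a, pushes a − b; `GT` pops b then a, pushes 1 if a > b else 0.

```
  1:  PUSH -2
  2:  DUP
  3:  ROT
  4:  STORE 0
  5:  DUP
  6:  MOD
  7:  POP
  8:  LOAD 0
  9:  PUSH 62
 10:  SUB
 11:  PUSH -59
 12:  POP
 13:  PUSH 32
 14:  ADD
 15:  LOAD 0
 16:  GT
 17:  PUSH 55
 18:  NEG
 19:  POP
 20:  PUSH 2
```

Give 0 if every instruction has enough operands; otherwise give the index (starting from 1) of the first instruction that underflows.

PUSH -2  [-2]
DUP      [-2, -2]
ROT  — needs 3 operands, stack has 2 → underflow

3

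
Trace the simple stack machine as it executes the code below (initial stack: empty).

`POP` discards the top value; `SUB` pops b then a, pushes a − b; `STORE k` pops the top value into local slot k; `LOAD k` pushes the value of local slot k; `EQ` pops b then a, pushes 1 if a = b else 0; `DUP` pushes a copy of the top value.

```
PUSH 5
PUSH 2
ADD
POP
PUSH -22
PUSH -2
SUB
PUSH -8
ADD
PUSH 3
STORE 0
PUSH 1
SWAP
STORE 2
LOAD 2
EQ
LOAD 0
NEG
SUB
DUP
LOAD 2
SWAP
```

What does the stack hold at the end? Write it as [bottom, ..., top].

[3, -28, 3]

PUSH 5    5
PUSH 2    5 2
ADD       7
POP       (empty)
PUSH -22  -22
PUSH -2   -22 -2
SUB       -20
PUSH -8   -20 -8
ADD       -28
PUSH 3    -28 3
STORE 0   -28
PUSH 1    -28 1
SWAP      1 -28
STORE 2   1
LOAD 2    1 -28
EQ        0
LOAD 0    0 3
NEG       0 -3
SUB       3
DUP       3 3
LOAD 2    3 3 -28
SWAP      3 -28 3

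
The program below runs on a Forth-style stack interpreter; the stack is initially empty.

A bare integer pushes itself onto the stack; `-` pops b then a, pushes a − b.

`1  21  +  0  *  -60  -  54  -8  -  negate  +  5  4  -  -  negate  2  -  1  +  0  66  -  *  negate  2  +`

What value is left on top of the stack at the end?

1       [1]
21      [1, 21]
+       [22]
0       [22, 0]
*       [0]
-60     [0, -60]
-       [60]
54      [60, 54]
-8      [60, 54, -8]
-       [60, 62]
negate  [60, -62]
+       [-2]
5       [-2, 5]
4       [-2, 5, 4]
-       [-2, 1]
-       [-3]
negate  [3]
2       [3, 2]
-       [1]
1       [1, 1]
+       [2]
0       [2, 0]
66      [2, 0, 66]
-       [2, -66]
*       [-132]
negate  [132]
2       [132, 2]
+       [134]

134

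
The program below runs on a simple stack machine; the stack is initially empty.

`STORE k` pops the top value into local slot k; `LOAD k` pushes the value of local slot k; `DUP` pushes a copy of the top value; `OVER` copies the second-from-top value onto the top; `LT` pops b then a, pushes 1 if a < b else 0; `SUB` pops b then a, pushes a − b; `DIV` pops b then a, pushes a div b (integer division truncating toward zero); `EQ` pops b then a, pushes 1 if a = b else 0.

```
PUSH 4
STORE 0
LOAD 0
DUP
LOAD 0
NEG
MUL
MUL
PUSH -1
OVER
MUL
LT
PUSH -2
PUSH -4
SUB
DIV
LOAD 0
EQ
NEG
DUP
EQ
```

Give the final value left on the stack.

PUSH 4   4
STORE 0  (empty)
LOAD 0   4
DUP      4 4
LOAD 0   4 4 4
NEG      4 4 -4
MUL      4 -16
MUL      -64
PUSH -1  -64 -1
OVER     -64 -1 -64
MUL      -64 64
LT       1
PUSH -2  1 -2
PUSH -4  1 -2 -4
SUB      1 2
DIV      0
LOAD 0   0 4
EQ       0
NEG      0
DUP      0 0
EQ       1

1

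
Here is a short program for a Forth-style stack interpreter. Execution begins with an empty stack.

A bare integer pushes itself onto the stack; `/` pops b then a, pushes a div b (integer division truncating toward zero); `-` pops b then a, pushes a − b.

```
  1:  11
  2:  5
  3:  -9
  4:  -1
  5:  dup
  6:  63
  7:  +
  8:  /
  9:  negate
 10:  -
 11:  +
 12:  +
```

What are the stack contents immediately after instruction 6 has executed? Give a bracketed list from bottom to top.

[11, 5, -9, -1, -1, 63]

11   [11]
5    [11, 5]
-9   [11, 5, -9]
-1   [11, 5, -9, -1]
dup  [11, 5, -9, -1, -1]
63   [11, 5, -9, -1, -1, 63]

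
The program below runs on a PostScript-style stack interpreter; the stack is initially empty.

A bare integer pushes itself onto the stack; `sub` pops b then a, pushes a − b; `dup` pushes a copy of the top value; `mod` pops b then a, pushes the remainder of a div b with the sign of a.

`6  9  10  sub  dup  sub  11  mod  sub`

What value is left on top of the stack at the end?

6   → [6]
9   → [6, 9]
10  → [6, 9, 10]
sub → [6, -1]
dup → [6, -1, -1]
sub → [6, 0]
11  → [6, 0, 11]
mod → [6, 0]
sub → [6]

6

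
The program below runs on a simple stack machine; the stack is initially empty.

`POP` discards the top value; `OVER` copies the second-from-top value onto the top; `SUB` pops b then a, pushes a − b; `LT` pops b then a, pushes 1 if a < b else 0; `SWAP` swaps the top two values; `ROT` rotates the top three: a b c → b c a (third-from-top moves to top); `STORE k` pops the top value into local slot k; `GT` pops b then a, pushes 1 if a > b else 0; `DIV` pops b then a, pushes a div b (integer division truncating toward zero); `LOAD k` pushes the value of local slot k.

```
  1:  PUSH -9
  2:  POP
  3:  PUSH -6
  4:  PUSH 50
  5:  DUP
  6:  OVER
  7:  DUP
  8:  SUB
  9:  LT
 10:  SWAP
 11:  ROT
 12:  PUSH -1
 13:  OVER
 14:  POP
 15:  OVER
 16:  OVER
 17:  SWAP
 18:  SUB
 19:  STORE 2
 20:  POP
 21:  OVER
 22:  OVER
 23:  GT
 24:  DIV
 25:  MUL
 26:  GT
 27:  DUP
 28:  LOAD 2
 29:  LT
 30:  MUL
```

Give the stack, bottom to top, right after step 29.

PUSH -9  [-9]
POP      []
PUSH -6  [-6]
PUSH 50  [-6, 50]
DUP      [-6, 50, 50]
OVER     [-6, 50, 50, 50]
DUP      [-6, 50, 50, 50, 50]
SUB      [-6, 50, 50, 0]
LT       [-6, 50, 0]
SWAP     [-6, 0, 50]
ROT      [0, 50, -6]
PUSH -1  [0, 50, -6, -1]
OVER     [0, 50, -6, -1, -6]
POP      [0, 50, -6, -1]
OVER     [0, 50, -6, -1, -6]
OVER     [0, 50, -6, -1, -6, -1]
SWAP     [0, 50, -6, -1, -1, -6]
SUB      [0, 50, -6, -1, 5]
STORE 2  [0, 50, -6, -1]
POP      [0, 50, -6]
OVER     [0, 50, -6, 50]
OVER     [0, 50, -6, 50, -6]
GT       [0, 50, -6, 1]
DIV      [0, 50, -6]
MUL      [0, -300]
GT       [1]
DUP      [1, 1]
LOAD 2   [1, 1, 5]
LT       [1, 1]

[1, 1]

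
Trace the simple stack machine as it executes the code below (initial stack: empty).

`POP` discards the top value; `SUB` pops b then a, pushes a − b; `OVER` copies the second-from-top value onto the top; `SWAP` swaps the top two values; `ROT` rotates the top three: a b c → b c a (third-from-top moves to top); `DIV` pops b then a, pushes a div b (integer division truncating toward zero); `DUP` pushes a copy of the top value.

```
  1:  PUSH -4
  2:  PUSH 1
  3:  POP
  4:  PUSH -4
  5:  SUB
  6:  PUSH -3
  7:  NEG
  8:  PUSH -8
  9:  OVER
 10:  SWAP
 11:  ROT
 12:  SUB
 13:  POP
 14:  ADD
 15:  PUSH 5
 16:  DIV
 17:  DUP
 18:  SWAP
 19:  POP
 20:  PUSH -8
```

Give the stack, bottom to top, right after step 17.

PUSH -4 → -4
PUSH 1  → -4 1
POP     → -4
PUSH -4 → -4 -4
SUB     → 0
PUSH -3 → 0 -3
NEG     → 0 3
PUSH -8 → 0 3 -8
OVER    → 0 3 -8 3
SWAP    → 0 3 3 -8
ROT     → 0 3 -8 3
SUB     → 0 3 -11
POP     → 0 3
ADD     → 3
PUSH 5  → 3 5
DIV     → 0
DUP     → 0 0

[0, 0]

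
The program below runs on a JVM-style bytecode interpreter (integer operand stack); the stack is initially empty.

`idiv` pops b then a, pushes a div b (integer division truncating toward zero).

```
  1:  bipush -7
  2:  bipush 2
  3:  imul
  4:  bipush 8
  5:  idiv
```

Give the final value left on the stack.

bipush -7 : [-7]
bipush 2  : [-7, 2]
imul      : [-14]
bipush 8  : [-14, 8]
idiv      : [-1]

-1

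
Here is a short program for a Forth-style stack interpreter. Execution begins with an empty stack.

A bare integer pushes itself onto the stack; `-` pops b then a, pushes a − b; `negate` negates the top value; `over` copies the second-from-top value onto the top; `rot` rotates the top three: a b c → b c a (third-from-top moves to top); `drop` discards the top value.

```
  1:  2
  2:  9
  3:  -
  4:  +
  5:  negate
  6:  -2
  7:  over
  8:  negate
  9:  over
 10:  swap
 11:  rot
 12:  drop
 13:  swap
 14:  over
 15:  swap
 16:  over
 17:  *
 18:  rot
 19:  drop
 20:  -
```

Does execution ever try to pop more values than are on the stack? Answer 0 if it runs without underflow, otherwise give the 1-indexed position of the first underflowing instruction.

2 → [2]
9 → [2, 9]
- → [-7]
+  — needs 2 operands, stack has 1 → underflow

4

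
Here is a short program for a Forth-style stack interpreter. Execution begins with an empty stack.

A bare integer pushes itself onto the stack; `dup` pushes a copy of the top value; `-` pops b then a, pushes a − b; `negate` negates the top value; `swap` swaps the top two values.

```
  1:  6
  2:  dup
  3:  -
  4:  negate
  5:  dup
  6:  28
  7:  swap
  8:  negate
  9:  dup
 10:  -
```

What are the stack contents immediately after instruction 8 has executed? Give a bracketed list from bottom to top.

[0, 28, 0]

6      -> 6
dup    -> 6 6
-      -> 0
negate -> 0
dup    -> 0 0
28     -> 0 0 28
swap   -> 0 28 0
negate -> 0 28 0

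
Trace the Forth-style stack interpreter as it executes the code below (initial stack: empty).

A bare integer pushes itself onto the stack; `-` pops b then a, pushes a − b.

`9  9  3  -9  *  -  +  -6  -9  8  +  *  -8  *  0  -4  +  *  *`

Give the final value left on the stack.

9  → 9
9  → 9 9
3  → 9 9 3
-9 → 9 9 3 -9
*  → 9 9 -27
-  → 9 36
+  → 45
-6 → 45 -6
-9 → 45 -6 -9
8  → 45 -6 -9 8
+  → 45 -6 -1
*  → 45 6
-8 → 45 6 -8
*  → 45 -48
0  → 45 -48 0
-4 → 45 -48 0 -4
+  → 45 -48 -4
*  → 45 192
*  → 8640

8640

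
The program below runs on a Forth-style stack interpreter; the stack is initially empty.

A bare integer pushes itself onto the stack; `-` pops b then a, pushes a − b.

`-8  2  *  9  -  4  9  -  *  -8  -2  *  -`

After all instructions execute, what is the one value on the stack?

109

-8 -> [-8]
2  -> [-8, 2]
*  -> [-16]
9  -> [-16, 9]
-  -> [-25]
4  -> [-25, 4]
9  -> [-25, 4, 9]
-  -> [-25, -5]
*  -> [125]
-8 -> [125, -8]
-2 -> [125, -8, -2]
*  -> [125, 16]
-  -> [109]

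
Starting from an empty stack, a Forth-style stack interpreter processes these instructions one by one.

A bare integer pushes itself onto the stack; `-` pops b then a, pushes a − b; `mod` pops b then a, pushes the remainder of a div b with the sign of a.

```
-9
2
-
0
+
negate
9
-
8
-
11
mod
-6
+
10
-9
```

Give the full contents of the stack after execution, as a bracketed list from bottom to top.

-9     -> [-9]
2      -> [-9, 2]
-      -> [-11]
0      -> [-11, 0]
+      -> [-11]
negate -> [11]
9      -> [11, 9]
-      -> [2]
8      -> [2, 8]
-      -> [-6]
11     -> [-6, 11]
mod    -> [-6]
-6     -> [-6, -6]
+      -> [-12]
10     -> [-12, 10]
-9     -> [-12, 10, -9]

[-12, 10, -9]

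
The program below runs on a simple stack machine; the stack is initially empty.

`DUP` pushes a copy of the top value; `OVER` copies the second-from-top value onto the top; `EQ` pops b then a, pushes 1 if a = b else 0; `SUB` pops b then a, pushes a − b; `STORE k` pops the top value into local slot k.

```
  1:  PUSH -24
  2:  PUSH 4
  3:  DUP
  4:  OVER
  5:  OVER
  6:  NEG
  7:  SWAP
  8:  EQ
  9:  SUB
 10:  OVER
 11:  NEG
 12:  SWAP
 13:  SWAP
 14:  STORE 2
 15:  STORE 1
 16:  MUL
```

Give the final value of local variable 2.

-4

PUSH -24 → -24
PUSH 4   → -24 4
DUP      → -24 4 4
OVER     → -24 4 4 4
OVER     → -24 4 4 4 4
NEG      → -24 4 4 4 -4
SWAP     → -24 4 4 -4 4
EQ       → -24 4 4 0
SUB      → -24 4 4
OVER     → -24 4 4 4
NEG      → -24 4 4 -4
SWAP     → -24 4 -4 4
SWAP     → -24 4 4 -4
STORE 2  → -24 4 4
STORE 1  → -24 4
MUL      → -96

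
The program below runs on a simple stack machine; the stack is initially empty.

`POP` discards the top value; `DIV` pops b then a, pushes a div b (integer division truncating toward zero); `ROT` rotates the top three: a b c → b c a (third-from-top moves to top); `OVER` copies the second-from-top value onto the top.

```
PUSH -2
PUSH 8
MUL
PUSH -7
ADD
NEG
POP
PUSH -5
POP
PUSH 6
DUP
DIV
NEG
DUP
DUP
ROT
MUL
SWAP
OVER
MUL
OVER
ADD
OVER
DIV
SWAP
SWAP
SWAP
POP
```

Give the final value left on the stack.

0

PUSH -2 : [-2]
PUSH 8  : [-2, 8]
MUL     : [-16]
PUSH -7 : [-16, -7]
ADD     : [-23]
NEG     : [23]
POP     : []
PUSH -5 : [-5]
POP     : []
PUSH 6  : [6]
DUP     : [6, 6]
DIV     : [1]
NEG     : [-1]
DUP     : [-1, -1]
DUP     : [-1, -1, -1]
ROT     : [-1, -1, -1]
MUL     : [-1, 1]
SWAP    : [1, -1]
OVER    : [1, -1, 1]
MUL     : [1, -1]
OVER    : [1, -1, 1]
ADD     : [1, 0]
OVER    : [1, 0, 1]
DIV     : [1, 0]
SWAP    : [0, 1]
SWAP    : [1, 0]
SWAP    : [0, 1]
POP     : [0]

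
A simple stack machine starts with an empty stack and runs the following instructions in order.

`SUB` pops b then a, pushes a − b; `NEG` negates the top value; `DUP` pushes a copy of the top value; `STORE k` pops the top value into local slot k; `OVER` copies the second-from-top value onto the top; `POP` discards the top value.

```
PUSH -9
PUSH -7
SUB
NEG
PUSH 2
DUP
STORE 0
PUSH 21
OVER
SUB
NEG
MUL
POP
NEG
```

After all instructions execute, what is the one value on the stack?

-2

PUSH -9 → [-9]
PUSH -7 → [-9, -7]
SUB     → [-2]
NEG     → [2]
PUSH 2  → [2, 2]
DUP     → [2, 2, 2]
STORE 0 → [2, 2]
PUSH 21 → [2, 2, 21]
OVER    → [2, 2, 21, 2]
SUB     → [2, 2, 19]
NEG     → [2, 2, -19]
MUL     → [2, -38]
POP     → [2]
NEG     → [-2]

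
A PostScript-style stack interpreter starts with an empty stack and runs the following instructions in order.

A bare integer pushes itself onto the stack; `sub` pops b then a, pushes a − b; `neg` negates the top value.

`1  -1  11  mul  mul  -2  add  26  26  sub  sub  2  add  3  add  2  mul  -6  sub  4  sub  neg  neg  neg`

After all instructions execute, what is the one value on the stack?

14

1   : 1
-1  : 1 -1
11  : 1 -1 11
mul : 1 -11
mul : -11
-2  : -11 -2
add : -13
26  : -13 26
26  : -13 26 26
sub : -13 0
sub : -13
2   : -13 2
add : -11
3   : -11 3
add : -8
2   : -8 2
mul : -16
-6  : -16 -6
sub : -10
4   : -10 4
sub : -14
neg : 14
neg : -14
neg : 14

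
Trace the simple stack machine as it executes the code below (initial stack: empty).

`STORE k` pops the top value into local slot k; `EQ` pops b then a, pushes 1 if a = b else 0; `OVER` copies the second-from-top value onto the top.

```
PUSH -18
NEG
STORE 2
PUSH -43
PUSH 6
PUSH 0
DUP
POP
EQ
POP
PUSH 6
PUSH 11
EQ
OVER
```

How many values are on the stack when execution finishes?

3

PUSH -18  -18
NEG       18
STORE 2   (empty)
PUSH -43  -43
PUSH 6    -43 6
PUSH 0    -43 6 0
DUP       -43 6 0 0
POP       -43 6 0
EQ        -43 0
POP       -43
PUSH 6    -43 6
PUSH 11   -43 6 11
EQ        -43 0
OVER      -43 0 -43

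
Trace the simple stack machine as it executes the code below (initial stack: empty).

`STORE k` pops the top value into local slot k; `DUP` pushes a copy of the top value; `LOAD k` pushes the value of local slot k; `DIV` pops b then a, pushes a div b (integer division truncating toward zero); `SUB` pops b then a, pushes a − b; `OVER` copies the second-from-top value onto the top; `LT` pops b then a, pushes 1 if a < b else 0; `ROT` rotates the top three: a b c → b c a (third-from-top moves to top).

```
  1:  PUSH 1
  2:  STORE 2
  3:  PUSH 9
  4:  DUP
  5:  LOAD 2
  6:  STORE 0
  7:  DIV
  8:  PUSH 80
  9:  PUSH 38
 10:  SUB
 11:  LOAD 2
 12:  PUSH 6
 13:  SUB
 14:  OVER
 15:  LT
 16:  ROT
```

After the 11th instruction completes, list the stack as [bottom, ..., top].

PUSH 1  -> 1
STORE 2 -> (empty)
PUSH 9  -> 9
DUP     -> 9 9
LOAD 2  -> 9 9 1
STORE 0 -> 9 9
DIV     -> 1
PUSH 80 -> 1 80
PUSH 38 -> 1 80 38
SUB     -> 1 42
LOAD 2  -> 1 42 1

[1, 42, 1]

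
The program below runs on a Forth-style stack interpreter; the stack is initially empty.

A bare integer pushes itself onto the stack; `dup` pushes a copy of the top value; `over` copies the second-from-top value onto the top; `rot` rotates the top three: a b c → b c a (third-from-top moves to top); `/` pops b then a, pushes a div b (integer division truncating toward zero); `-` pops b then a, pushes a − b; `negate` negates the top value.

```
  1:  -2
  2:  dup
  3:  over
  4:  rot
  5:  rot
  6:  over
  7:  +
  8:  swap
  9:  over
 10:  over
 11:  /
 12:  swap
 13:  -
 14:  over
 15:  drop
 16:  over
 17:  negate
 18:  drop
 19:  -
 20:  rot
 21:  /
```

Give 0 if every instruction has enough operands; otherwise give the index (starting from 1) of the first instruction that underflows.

-2     → [-2]
dup    → [-2, -2]
over   → [-2, -2, -2]
rot    → [-2, -2, -2]
rot    → [-2, -2, -2]
over   → [-2, -2, -2, -2]
+      → [-2, -2, -4]
swap   → [-2, -4, -2]
over   → [-2, -4, -2, -4]
over   → [-2, -4, -2, -4, -2]
/      → [-2, -4, -2, 2]
swap   → [-2, -4, 2, -2]
-      → [-2, -4, 4]
over   → [-2, -4, 4, -4]
drop   → [-2, -4, 4]
over   → [-2, -4, 4, -4]
negate → [-2, -4, 4, 4]
drop   → [-2, -4, 4]
-      → [-2, -8]
rot  — needs 3 operands, stack has 2 → underflow

20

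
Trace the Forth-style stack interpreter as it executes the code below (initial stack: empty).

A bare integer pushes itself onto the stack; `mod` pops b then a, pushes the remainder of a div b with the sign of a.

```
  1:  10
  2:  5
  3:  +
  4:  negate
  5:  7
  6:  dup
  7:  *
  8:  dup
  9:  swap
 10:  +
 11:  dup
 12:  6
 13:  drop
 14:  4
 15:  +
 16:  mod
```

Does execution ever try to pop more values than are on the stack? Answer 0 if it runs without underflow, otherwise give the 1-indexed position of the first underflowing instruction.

10     → [10]
5      → [10, 5]
+      → [15]
negate → [-15]
7      → [-15, 7]
dup    → [-15, 7, 7]
*      → [-15, 49]
dup    → [-15, 49, 49]
swap   → [-15, 49, 49]
+      → [-15, 98]
dup    → [-15, 98, 98]
6      → [-15, 98, 98, 6]
drop   → [-15, 98, 98]
4      → [-15, 98, 98, 4]
+      → [-15, 98, 102]
mod    → [-15, 98]

0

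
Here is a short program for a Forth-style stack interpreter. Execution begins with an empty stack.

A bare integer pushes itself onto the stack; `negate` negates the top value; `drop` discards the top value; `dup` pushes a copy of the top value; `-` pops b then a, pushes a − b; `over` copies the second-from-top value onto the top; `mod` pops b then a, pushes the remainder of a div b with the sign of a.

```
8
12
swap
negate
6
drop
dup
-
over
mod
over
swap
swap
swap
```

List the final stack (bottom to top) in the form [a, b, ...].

[12, 12, 0]

8      -> [8]
12     -> [8, 12]
swap   -> [12, 8]
negate -> [12, -8]
6      -> [12, -8, 6]
drop   -> [12, -8]
dup    -> [12, -8, -8]
-      -> [12, 0]
over   -> [12, 0, 12]
mod    -> [12, 0]
over   -> [12, 0, 12]
swap   -> [12, 12, 0]
swap   -> [12, 0, 12]
swap   -> [12, 12, 0]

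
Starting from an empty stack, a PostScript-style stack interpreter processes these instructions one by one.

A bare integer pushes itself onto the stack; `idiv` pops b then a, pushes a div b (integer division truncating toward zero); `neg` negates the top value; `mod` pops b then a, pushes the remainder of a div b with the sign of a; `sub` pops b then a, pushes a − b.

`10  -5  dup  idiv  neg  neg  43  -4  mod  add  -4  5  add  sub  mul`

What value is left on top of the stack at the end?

10   → 10
-5   → 10 -5
dup  → 10 -5 -5
idiv → 10 1
neg  → 10 -1
neg  → 10 1
43   → 10 1 43
-4   → 10 1 43 -4
mod  → 10 1 3
add  → 10 4
-4   → 10 4 -4
5    → 10 4 -4 5
add  → 10 4 1
sub  → 10 3
mul  → 30

30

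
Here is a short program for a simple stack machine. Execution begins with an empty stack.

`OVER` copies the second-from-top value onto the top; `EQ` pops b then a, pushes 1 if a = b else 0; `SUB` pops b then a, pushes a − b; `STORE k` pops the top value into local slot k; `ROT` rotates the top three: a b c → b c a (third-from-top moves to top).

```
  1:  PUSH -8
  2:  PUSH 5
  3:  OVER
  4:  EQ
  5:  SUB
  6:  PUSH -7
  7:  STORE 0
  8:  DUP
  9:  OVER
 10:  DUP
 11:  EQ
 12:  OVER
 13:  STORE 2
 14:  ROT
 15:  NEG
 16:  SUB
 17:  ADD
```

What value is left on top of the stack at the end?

-15

PUSH -8 : [-8]
PUSH 5  : [-8, 5]
OVER    : [-8, 5, -8]
EQ      : [-8, 0]
SUB     : [-8]
PUSH -7 : [-8, -7]
STORE 0 : [-8]
DUP     : [-8, -8]
OVER    : [-8, -8, -8]
DUP     : [-8, -8, -8, -8]
EQ      : [-8, -8, 1]
OVER    : [-8, -8, 1, -8]
STORE 2 : [-8, -8, 1]
ROT     : [-8, 1, -8]
NEG     : [-8, 1, 8]
SUB     : [-8, -7]
ADD     : [-15]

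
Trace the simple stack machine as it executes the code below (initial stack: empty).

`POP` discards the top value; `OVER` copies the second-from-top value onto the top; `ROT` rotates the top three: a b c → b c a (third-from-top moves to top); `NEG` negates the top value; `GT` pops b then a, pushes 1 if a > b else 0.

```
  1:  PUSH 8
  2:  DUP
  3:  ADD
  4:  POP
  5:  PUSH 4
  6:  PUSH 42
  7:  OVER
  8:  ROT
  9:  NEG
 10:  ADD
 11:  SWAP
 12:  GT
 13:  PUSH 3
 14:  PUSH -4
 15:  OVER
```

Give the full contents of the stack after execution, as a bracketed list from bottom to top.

[0, 3, -4, 3]

PUSH 8  -> [8]
DUP     -> [8, 8]
ADD     -> [16]
POP     -> []
PUSH 4  -> [4]
PUSH 42 -> [4, 42]
OVER    -> [4, 42, 4]
ROT     -> [42, 4, 4]
NEG     -> [42, 4, -4]
ADD     -> [42, 0]
SWAP    -> [0, 42]
GT      -> [0]
PUSH 3  -> [0, 3]
PUSH -4 -> [0, 3, -4]
OVER    -> [0, 3, -4, 3]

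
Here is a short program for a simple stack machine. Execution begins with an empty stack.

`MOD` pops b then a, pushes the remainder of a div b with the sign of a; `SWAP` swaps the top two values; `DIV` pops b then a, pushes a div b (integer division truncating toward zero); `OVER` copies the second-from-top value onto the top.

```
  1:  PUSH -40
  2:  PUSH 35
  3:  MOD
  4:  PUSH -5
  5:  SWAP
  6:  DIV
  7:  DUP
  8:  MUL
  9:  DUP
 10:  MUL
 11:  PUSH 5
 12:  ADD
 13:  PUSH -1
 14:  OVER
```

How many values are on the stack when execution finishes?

3

PUSH -40 → [-40]
PUSH 35  → [-40, 35]
MOD      → [-5]
PUSH -5  → [-5, -5]
SWAP     → [-5, -5]
DIV      → [1]
DUP      → [1, 1]
MUL      → [1]
DUP      → [1, 1]
MUL      → [1]
PUSH 5   → [1, 5]
ADD      → [6]
PUSH -1  → [6, -1]
OVER     → [6, -1, 6]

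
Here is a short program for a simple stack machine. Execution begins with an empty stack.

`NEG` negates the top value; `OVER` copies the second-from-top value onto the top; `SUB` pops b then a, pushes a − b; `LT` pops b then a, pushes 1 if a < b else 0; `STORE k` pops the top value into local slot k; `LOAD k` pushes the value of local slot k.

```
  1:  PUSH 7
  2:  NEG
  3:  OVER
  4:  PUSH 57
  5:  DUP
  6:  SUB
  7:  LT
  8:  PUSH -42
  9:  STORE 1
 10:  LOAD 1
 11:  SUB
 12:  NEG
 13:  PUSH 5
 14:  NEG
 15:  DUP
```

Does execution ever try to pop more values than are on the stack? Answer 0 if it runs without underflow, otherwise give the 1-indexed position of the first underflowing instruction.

PUSH 7  7
NEG     -7
OVER  — needs 2 operands, stack has 1 → underflow

3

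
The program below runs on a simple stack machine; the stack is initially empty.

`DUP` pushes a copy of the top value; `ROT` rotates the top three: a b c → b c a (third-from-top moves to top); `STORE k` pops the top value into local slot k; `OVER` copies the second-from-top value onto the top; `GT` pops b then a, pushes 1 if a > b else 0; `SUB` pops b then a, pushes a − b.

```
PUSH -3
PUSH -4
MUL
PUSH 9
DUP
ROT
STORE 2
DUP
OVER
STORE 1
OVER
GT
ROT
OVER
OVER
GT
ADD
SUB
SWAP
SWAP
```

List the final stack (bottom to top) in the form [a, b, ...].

PUSH -3 -> -3
PUSH -4 -> -3 -4
MUL     -> 12
PUSH 9  -> 12 9
DUP     -> 12 9 9
ROT     -> 9 9 12
STORE 2 -> 9 9
DUP     -> 9 9 9
OVER    -> 9 9 9 9
STORE 1 -> 9 9 9
OVER    -> 9 9 9 9
GT      -> 9 9 0
ROT     -> 9 0 9
OVER    -> 9 0 9 0
OVER    -> 9 0 9 0 9
GT      -> 9 0 9 0
ADD     -> 9 0 9
SUB     -> 9 -9
SWAP    -> -9 9
SWAP    -> 9 -9

[9, -9]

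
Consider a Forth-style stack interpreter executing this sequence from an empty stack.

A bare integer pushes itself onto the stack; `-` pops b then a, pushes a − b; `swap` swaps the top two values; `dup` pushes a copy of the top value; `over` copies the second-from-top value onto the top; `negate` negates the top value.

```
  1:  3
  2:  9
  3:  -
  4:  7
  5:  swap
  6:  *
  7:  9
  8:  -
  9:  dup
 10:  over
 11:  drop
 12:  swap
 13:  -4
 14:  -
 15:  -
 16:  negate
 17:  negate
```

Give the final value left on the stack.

-4

3      -> 3
9      -> 3 9
-      -> -6
7      -> -6 7
swap   -> 7 -6
*      -> -42
9      -> -42 9
-      -> -51
dup    -> -51 -51
over   -> -51 -51 -51
drop   -> -51 -51
swap   -> -51 -51
-4     -> -51 -51 -4
-      -> -51 -47
-      -> -4
negate -> 4
negate -> -4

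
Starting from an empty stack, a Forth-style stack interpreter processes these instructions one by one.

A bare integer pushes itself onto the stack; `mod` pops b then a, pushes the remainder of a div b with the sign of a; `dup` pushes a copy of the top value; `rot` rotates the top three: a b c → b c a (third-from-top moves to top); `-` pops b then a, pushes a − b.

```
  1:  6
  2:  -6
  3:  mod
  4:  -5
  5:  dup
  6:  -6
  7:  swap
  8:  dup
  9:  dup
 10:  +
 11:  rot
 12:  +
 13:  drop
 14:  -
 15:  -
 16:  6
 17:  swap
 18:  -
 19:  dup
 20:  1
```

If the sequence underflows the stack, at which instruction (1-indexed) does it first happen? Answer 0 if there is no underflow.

6    : [6]
-6   : [6, -6]
mod  : [0]
-5   : [0, -5]
dup  : [0, -5, -5]
-6   : [0, -5, -5, -6]
swap : [0, -5, -6, -5]
dup  : [0, -5, -6, -5, -5]
dup  : [0, -5, -6, -5, -5, -5]
+    : [0, -5, -6, -5, -10]
rot  : [0, -5, -5, -10, -6]
+    : [0, -5, -5, -16]
drop : [0, -5, -5]
-    : [0, 0]
-    : [0]
6    : [0, 6]
swap : [6, 0]
-    : [6]
dup  : [6, 6]
1    : [6, 6, 1]

0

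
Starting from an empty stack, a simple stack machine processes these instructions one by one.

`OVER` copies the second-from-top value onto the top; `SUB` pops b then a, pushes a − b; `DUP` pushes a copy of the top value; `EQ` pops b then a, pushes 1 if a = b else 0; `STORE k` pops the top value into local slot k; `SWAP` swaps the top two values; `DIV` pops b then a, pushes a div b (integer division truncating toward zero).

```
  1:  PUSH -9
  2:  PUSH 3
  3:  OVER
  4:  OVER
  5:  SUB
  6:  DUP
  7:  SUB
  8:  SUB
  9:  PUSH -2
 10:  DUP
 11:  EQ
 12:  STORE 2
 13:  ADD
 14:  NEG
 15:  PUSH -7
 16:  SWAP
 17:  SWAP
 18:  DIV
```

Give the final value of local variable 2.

PUSH -9 → [-9]
PUSH 3  → [-9, 3]
OVER    → [-9, 3, -9]
OVER    → [-9, 3, -9, 3]
SUB     → [-9, 3, -12]
DUP     → [-9, 3, -12, -12]
SUB     → [-9, 3, 0]
SUB     → [-9, 3]
PUSH -2 → [-9, 3, -2]
DUP     → [-9, 3, -2, -2]
EQ      → [-9, 3, 1]
STORE 2 → [-9, 3]
ADD     → [-6]
NEG     → [6]
PUSH -7 → [6, -7]
SWAP    → [-7, 6]
SWAP    → [6, -7]
DIV     → [0]

1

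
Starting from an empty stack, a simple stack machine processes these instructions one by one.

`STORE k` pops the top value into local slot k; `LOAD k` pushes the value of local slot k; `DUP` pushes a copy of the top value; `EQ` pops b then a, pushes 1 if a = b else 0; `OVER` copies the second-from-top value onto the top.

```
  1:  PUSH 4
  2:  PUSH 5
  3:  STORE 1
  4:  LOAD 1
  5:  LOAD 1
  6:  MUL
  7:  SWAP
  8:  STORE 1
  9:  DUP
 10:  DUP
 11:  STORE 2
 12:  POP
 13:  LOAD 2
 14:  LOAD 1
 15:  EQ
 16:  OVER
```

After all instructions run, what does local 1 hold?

4

PUSH 4  → 4
PUSH 5  → 4 5
STORE 1 → 4
LOAD 1  → 4 5
LOAD 1  → 4 5 5
MUL     → 4 25
SWAP    → 25 4
STORE 1 → 25
DUP     → 25 25
DUP     → 25 25 25
STORE 2 → 25 25
POP     → 25
LOAD 2  → 25 25
LOAD 1  → 25 25 4
EQ      → 25 0
OVER    → 25 0 25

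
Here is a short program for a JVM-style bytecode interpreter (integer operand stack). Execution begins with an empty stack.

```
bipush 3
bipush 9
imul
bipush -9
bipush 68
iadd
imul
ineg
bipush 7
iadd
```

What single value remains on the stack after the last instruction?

bipush 3   3
bipush 9   3 9
imul       27
bipush -9  27 -9
bipush 68  27 -9 68
iadd       27 59
imul       1593
ineg       -1593
bipush 7   -1593 7
iadd       -1586

-1586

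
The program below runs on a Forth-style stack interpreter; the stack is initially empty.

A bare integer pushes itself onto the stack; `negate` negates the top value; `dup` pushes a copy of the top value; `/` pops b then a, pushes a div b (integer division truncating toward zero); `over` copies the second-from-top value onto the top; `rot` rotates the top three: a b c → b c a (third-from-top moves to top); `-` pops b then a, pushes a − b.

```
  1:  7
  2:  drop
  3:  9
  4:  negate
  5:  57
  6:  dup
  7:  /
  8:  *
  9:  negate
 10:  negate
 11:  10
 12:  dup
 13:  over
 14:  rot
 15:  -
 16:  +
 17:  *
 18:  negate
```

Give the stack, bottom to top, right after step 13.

[-9, 10, 10, 10]

7       7
drop    (empty)
9       9
negate  -9
57      -9 57
dup     -9 57 57
/       -9 1
*       -9
negate  9
negate  -9
10      -9 10
dup     -9 10 10
over    -9 10 10 10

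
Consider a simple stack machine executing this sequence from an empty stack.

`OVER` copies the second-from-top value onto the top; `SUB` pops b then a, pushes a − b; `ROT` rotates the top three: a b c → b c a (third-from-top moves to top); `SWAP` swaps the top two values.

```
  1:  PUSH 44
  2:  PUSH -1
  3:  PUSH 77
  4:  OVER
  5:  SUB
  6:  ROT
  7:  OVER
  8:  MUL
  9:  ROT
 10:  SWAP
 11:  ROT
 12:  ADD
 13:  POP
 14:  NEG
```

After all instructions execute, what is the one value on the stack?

1

PUSH 44 → [44]
PUSH -1 → [44, -1]
PUSH 77 → [44, -1, 77]
OVER    → [44, -1, 77, -1]
SUB     → [44, -1, 78]
ROT     → [-1, 78, 44]
OVER    → [-1, 78, 44, 78]
MUL     → [-1, 78, 3432]
ROT     → [78, 3432, -1]
SWAP    → [78, -1, 3432]
ROT     → [-1, 3432, 78]
ADD     → [-1, 3510]
POP     → [-1]
NEG     → [1]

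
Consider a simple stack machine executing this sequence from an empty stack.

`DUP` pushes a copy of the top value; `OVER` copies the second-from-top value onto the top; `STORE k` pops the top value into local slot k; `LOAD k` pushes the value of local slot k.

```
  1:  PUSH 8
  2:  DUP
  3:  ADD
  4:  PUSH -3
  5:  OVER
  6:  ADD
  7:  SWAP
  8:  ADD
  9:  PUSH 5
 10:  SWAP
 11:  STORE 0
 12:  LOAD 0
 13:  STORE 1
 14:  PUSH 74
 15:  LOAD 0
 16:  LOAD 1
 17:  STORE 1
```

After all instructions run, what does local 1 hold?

29

PUSH 8  → 8
DUP     → 8 8
ADD     → 16
PUSH -3 → 16 -3
OVER    → 16 -3 16
ADD     → 16 13
SWAP    → 13 16
ADD     → 29
PUSH 5  → 29 5
SWAP    → 5 29
STORE 0 → 5
LOAD 0  → 5 29
STORE 1 → 5
PUSH 74 → 5 74
LOAD 0  → 5 74 29
LOAD 1  → 5 74 29 29
STORE 1 → 5 74 29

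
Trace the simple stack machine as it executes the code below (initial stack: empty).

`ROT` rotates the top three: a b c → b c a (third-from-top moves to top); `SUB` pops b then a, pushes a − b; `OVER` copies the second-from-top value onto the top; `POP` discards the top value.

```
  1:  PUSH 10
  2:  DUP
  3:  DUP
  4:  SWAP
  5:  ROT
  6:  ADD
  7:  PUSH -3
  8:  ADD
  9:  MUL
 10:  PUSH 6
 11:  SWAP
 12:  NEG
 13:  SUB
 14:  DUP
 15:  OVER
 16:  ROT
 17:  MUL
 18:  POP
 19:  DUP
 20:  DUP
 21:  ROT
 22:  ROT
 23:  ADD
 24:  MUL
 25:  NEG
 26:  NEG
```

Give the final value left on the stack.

PUSH 10  10
DUP      10 10
DUP      10 10 10
SWAP     10 10 10
ROT      10 10 10
ADD      10 20
PUSH -3  10 20 -3
ADD      10 17
MUL      170
PUSH 6   170 6
SWAP     6 170
NEG      6 -170
SUB      176
DUP      176 176
OVER     176 176 176
ROT      176 176 176
MUL      176 30976
POP      176
DUP      176 176
DUP      176 176 176
ROT      176 176 176
ROT      176 176 176
ADD      176 352
MUL      61952
NEG      -61952
NEG      61952

61952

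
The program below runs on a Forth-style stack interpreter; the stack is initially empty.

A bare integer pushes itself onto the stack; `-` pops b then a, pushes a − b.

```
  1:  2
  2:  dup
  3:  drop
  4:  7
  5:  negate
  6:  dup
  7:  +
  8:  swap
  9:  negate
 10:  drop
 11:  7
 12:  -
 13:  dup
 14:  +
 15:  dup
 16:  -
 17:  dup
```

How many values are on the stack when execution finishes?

2

2      → [2]
dup    → [2, 2]
drop   → [2]
7      → [2, 7]
negate → [2, -7]
dup    → [2, -7, -7]
+      → [2, -14]
swap   → [-14, 2]
negate → [-14, -2]
drop   → [-14]
7      → [-14, 7]
-      → [-21]
dup    → [-21, -21]
+      → [-42]
dup    → [-42, -42]
-      → [0]
dup    → [0, 0]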